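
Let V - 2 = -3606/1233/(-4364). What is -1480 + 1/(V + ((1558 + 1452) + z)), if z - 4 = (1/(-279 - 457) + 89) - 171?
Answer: -1433065397587544/968287653791 ≈ -1480.0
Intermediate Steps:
z = -57409/736 (z = 4 + ((1/(-279 - 457) + 89) - 171) = 4 + ((1/(-736) + 89) - 171) = 4 + ((-1/736 + 89) - 171) = 4 + (65503/736 - 171) = 4 - 60353/736 = -57409/736 ≈ -78.001)
V = 1794205/896802 (V = 2 - 3606/1233/(-4364) = 2 - 3606*1/1233*(-1/4364) = 2 - 1202/411*(-1/4364) = 2 + 601/896802 = 1794205/896802 ≈ 2.0007)
-1480 + 1/(V + ((1558 + 1452) + z)) = -1480 + 1/(1794205/896802 + ((1558 + 1452) - 57409/736)) = -1480 + 1/(1794205/896802 + (3010 - 57409/736)) = -1480 + 1/(1794205/896802 + 2157951/736) = -1480 + 1/(968287653791/330023136) = -1480 + 330023136/968287653791 = -1433065397587544/968287653791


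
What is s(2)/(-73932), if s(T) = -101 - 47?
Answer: 37/18483 ≈ 0.0020018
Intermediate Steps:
s(T) = -148
s(2)/(-73932) = -148/(-73932) = -148*(-1/73932) = 37/18483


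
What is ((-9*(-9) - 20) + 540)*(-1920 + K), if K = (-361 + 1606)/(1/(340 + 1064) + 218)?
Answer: -352133220180/306073 ≈ -1.1505e+6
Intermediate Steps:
K = 1747980/306073 (K = 1245/(1/1404 + 218) = 1245/(306073/1404) = 1245*(1404/306073) = 1747980/306073 ≈ 5.7110)
((-9*(-9) - 20) + 540)*(-1920 + K) = ((-9*(-9) - 20) + 540)*(-1920 + 1747980/306073) = ((81 - 20) + 540)*(-585912180/306073) = (61 + 540)*(-585912180/306073) = 601*(-585912180/306073) = -352133220180/306073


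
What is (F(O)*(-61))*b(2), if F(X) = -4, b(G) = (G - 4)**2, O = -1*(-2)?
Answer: 976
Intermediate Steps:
O = 2
b(G) = (-4 + G)**2
(F(O)*(-61))*b(2) = (-4*(-61))*(-4 + 2)**2 = 244*(-2)**2 = 244*4 = 976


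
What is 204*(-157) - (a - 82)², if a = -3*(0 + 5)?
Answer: -41437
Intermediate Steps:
a = -15 (a = -3*5 = -15)
204*(-157) - (a - 82)² = 204*(-157) - (-15 - 82)² = -32028 - 1*(-97)² = -32028 - 1*9409 = -32028 - 9409 = -41437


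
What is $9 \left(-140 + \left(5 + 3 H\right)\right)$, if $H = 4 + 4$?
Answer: $-999$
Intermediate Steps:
$H = 8$
$9 \left(-140 + \left(5 + 3 H\right)\right) = 9 \left(-140 + \left(5 + 3 \cdot 8\right)\right) = 9 \left(-140 + \left(5 + 24\right)\right) = 9 \left(-140 + 29\right) = 9 \left(-111\right) = -999$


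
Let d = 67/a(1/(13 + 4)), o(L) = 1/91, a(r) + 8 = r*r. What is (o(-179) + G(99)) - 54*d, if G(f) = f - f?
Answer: 95152093/210301 ≈ 452.46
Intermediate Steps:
G(f) = 0
a(r) = -8 + r**2 (a(r) = -8 + r*r = -8 + r**2)
o(L) = 1/91
d = -19363/2311 (d = 67/(-8 + (1/(13 + 4))**2) = 67/(-8 + (1/17)**2) = 67/(-8 + 1/289) = 67/(-2311/289) = 67*(-289/2311) = -19363/2311 ≈ -8.3786)
(o(-179) + G(99)) - 54*d = (1/91 + 0) - 54*(-19363/2311) = 1/91 + 1045602/2311 = 95152093/210301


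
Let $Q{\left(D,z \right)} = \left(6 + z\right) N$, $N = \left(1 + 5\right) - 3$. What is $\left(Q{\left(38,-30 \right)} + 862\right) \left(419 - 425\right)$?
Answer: $-4740$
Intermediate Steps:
$N = 3$ ($N = 6 - 3 = 3$)
$Q{\left(D,z \right)} = 18 + 3 z$ ($Q{\left(D,z \right)} = \left(6 + z\right) 3 = 18 + 3 z$)
$\left(Q{\left(38,-30 \right)} + 862\right) \left(419 - 425\right) = \left(\left(18 + 3 \left(-30\right)\right) + 862\right) \left(419 - 425\right) = \left(\left(18 - 90\right) + 862\right) \left(-6\right) = \left(-72 + 862\right) \left(-6\right) = 790 \left(-6\right) = -4740$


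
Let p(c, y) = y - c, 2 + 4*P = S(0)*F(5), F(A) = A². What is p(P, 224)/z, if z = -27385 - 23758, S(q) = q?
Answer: -449/102286 ≈ -0.0043897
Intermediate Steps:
P = -½ (P = -½ + (0*5²)/4 = -½ + (0*25)/4 = -½ + (¼)*0 = -½ + 0 = -½ ≈ -0.50000)
z = -51143
p(P, 224)/z = (224 - 1*(-½))/(-51143) = (224 + ½)*(-1/51143) = (449/2)*(-1/51143) = -449/102286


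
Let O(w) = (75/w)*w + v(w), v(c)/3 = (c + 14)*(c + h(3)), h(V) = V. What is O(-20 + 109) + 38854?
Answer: 67357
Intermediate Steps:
v(c) = 3*(3 + c)*(14 + c) (v(c) = 3*((c + 14)*(c + 3)) = 3*((14 + c)*(3 + c)) = 3*((3 + c)*(14 + c)) = 3*(3 + c)*(14 + c))
O(w) = 201 + 3*w² + 51*w (O(w) = (75/w)*w + (126 + 3*w² + 51*w) = 75 + (126 + 3*w² + 51*w) = 201 + 3*w² + 51*w)
O(-20 + 109) + 38854 = (201 + 3*(-20 + 109)² + 51*(-20 + 109)) + 38854 = (201 + 3*89² + 51*89) + 38854 = (201 + 3*7921 + 4539) + 38854 = (201 + 23763 + 4539) + 38854 = 28503 + 38854 = 67357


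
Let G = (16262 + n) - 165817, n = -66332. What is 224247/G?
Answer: -224247/215887 ≈ -1.0387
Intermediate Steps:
G = -215887 (G = (16262 - 66332) - 165817 = -50070 - 165817 = -215887)
224247/G = 224247/(-215887) = 224247*(-1/215887) = -224247/215887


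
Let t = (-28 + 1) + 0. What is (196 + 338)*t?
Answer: -14418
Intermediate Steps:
t = -27 (t = -27 + 0 = -27)
(196 + 338)*t = (196 + 338)*(-27) = 534*(-27) = -14418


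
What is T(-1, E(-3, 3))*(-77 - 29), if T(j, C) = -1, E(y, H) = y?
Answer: 106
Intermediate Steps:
T(-1, E(-3, 3))*(-77 - 29) = -(-77 - 29) = -1*(-106) = 106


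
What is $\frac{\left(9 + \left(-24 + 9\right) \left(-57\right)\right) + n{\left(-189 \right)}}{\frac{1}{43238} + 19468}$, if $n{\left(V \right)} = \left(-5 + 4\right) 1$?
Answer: $\frac{37314394}{841757385} \approx 0.044329$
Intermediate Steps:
$n{\left(V \right)} = -1$ ($n{\left(V \right)} = \left(-1\right) 1 = -1$)
$\frac{\left(9 + \left(-24 + 9\right) \left(-57\right)\right) + n{\left(-189 \right)}}{\frac{1}{43238} + 19468} = \frac{\left(9 + \left(-24 + 9\right) \left(-57\right)\right) - 1}{\frac{1}{43238} + 19468} = \frac{\left(9 - -855\right) - 1}{\frac{1}{43238} + 19468} = \frac{\left(9 + 855\right) - 1}{\frac{841757385}{43238}} = \left(864 - 1\right) \frac{43238}{841757385} = 863 \cdot \frac{43238}{841757385} = \frac{37314394}{841757385}$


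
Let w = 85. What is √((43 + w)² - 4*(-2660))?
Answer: 4*√1689 ≈ 164.39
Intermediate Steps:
√((43 + w)² - 4*(-2660)) = √((43 + 85)² - 4*(-2660)) = √(128² + 10640) = √(16384 + 10640) = √27024 = 4*√1689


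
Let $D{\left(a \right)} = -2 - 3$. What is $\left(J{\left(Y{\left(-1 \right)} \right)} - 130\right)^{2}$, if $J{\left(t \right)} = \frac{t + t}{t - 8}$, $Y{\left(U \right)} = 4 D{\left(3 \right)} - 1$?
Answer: $\frac{13897984}{841} \approx 16526.0$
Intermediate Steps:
$D{\left(a \right)} = -5$
$Y{\left(U \right)} = -21$ ($Y{\left(U \right)} = 4 \left(-5\right) - 1 = -20 - 1 = -21$)
$J{\left(t \right)} = \frac{2 t}{-8 + t}$
$\left(J{\left(Y{\left(-1 \right)} \right)} - 130\right)^{2} = \left(2 \left(-21\right) \frac{1}{-8 - 21} - 130\right)^{2} = \left(2 \left(-21\right) \frac{1}{-29} - 130\right)^{2} = \left(2 \left(-21\right) \left(- \frac{1}{29}\right) - 130\right)^{2} = \left(\frac{42}{29} - 130\right)^{2} = \left(- \frac{3728}{29}\right)^{2} = \frac{13897984}{841}$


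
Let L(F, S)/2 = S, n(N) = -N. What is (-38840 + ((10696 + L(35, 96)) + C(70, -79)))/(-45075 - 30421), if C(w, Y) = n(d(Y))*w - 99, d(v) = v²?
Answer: 464921/75496 ≈ 6.1582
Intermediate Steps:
L(F, S) = 2*S
C(w, Y) = -99 - w*Y² (C(w, Y) = (-Y²)*w - 99 = -w*Y² - 99 = -99 - w*Y²)
(-38840 + ((10696 + L(35, 96)) + C(70, -79)))/(-45075 - 30421) = (-38840 + ((10696 + 2*96) + (-99 - 1*70*(-79)²)))/(-45075 - 30421) = (-38840 + ((10696 + 192) + (-99 - 1*70*6241)))/(-75496) = (-38840 + (10888 + (-99 - 436870)))*(-1/75496) = (-38840 + (10888 - 436969))*(-1/75496) = (-38840 - 426081)*(-1/75496) = -464921*(-1/75496) = 464921/75496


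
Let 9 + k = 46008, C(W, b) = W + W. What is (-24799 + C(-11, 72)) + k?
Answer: 21178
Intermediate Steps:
C(W, b) = 2*W
k = 45999 (k = -9 + 46008 = 45999)
(-24799 + C(-11, 72)) + k = (-24799 + 2*(-11)) + 45999 = (-24799 - 22) + 45999 = -24821 + 45999 = 21178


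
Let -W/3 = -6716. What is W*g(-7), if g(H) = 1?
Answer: 20148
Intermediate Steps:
W = 20148 (W = -3*(-6716) = 20148)
W*g(-7) = 20148*1 = 20148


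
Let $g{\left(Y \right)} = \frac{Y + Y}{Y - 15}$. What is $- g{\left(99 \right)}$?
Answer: $- \frac{33}{14} \approx -2.3571$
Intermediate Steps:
$g{\left(Y \right)} = \frac{2 Y}{-15 + Y}$
$- g{\left(99 \right)} = - \frac{2 \cdot 99}{-15 + 99} = - \frac{2 \cdot 99}{84} = \left(-1\right) \frac{33}{14} = - \frac{33}{14}$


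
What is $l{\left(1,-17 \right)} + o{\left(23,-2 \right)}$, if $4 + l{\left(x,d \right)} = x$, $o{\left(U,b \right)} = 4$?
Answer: $1$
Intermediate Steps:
$l{\left(x,d \right)} = -4 + x$
$l{\left(1,-17 \right)} + o{\left(23,-2 \right)} = \left(-4 + 1\right) + 4 = -3 + 4 = 1$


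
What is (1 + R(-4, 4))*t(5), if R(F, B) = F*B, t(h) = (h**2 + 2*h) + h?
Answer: -600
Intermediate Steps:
t(h) = h**2 + 3*h
R(F, B) = B*F
(1 + R(-4, 4))*t(5) = (1 + 4*(-4))*(5*(3 + 5)) = (1 - 16)*(5*8) = -15*40 = -600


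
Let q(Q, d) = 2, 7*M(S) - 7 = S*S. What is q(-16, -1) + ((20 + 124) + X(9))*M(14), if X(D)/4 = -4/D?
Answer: 37138/9 ≈ 4126.4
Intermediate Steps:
M(S) = 1 + S²/7 (M(S) = 1 + (S*S)/7 = 1 + S²/7)
X(D) = -16/D (X(D) = 4*(-4/D) = -16/D)
q(-16, -1) + ((20 + 124) + X(9))*M(14) = 2 + ((20 + 124) - 16/9)*(1 + (⅐)*14²) = 2 + (144 - 16*⅑)*(1 + (⅐)*196) = 2 + (144 - 16/9)*(1 + 28) = 2 + (1280/9)*29 = 2 + 37120/9 = 37138/9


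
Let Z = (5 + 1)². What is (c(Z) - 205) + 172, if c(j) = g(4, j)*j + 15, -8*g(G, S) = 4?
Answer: -36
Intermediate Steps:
g(G, S) = -½ (g(G, S) = -⅛*4 = -½)
Z = 36 (Z = 6² = 36)
c(j) = 15 - j/2 (c(j) = -j/2 + 15 = 15 - j/2)
(c(Z) - 205) + 172 = ((15 - ½*36) - 205) + 172 = ((15 - 18) - 205) + 172 = (-3 - 205) + 172 = -208 + 172 = -36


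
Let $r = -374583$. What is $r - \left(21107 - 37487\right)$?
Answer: $-358203$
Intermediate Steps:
$r - \left(21107 - 37487\right) = -374583 - \left(21107 - 37487\right) = -374583 - -16380 = -374583 + 16380 = -358203$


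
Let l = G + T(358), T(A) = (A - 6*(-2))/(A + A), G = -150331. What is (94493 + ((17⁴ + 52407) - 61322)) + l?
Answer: 6719129/358 ≈ 18769.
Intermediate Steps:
T(A) = (12 + A)/(2*A) (T(A) = (A + 12)/((2*A)) = (12 + A)*(1/(2*A)) = (12 + A)/(2*A))
l = -53818313/358 (l = -150331 + (½)*(12 + 358)/358 = -150331 + (½)*(1/358)*370 = -150331 + 185/358 = -53818313/358 ≈ -1.5033e+5)
(94493 + ((17⁴ + 52407) - 61322)) + l = (94493 + ((17⁴ + 52407) - 61322)) - 53818313/358 = (94493 + ((83521 + 52407) - 61322)) - 53818313/358 = (94493 + (135928 - 61322)) - 53818313/358 = (94493 + 74606) - 53818313/358 = 169099 - 53818313/358 = 6719129/358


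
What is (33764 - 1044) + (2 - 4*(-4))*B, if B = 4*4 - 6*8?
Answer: 32144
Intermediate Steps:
B = -32 (B = 16 - 48 = -32)
(33764 - 1044) + (2 - 4*(-4))*B = (33764 - 1044) + (2 - 4*(-4))*(-32) = 32720 + (2 + 16)*(-32) = 32720 + 18*(-32) = 32720 - 576 = 32144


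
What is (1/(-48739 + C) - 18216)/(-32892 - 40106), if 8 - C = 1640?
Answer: 917558137/3676982258 ≈ 0.24954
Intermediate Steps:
C = -1632 (C = 8 - 1*1640 = 8 - 1640 = -1632)
(1/(-48739 + C) - 18216)/(-32892 - 40106) = (1/(-48739 - 1632) - 18216)/(-32892 - 40106) = (1/(-50371) - 18216)/(-72998) = (-1/50371 - 18216)*(-1/72998) = -917558137/50371*(-1/72998) = 917558137/3676982258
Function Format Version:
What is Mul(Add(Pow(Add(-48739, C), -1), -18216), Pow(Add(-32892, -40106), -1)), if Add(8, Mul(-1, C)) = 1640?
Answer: Rational(917558137, 3676982258) ≈ 0.24954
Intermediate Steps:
C = -1632 (C = Add(8, Mul(-1, 1640)) = Add(8, -1640) = -1632)
Mul(Add(Pow(Add(-48739, C), -1), -18216), Pow(Add(-32892, -40106), -1)) = Mul(Add(Pow(Add(-48739, -1632), -1), -18216), Pow(Add(-32892, -40106), -1)) = Mul(Add(Pow(-50371, -1), -18216), Pow(-72998, -1)) = Mul(Add(Rational(-1, 50371), -18216), Rational(-1, 72998)) = Mul(Rational(-917558137, 50371), Rational(-1, 72998)) = Rational(917558137, 3676982258)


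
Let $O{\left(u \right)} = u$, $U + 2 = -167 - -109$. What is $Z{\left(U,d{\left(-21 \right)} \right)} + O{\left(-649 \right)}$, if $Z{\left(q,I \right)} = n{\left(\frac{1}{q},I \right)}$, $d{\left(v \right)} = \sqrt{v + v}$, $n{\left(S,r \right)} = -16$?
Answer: $-665$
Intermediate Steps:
$d{\left(v \right)} = \sqrt{2} \sqrt{v}$ ($d{\left(v \right)} = \sqrt{2 v} = \sqrt{2} \sqrt{v}$)
$U = -60$ ($U = -2 - 58 = -60$)
$Z{\left(q,I \right)} = -16$
$Z{\left(U,d{\left(-21 \right)} \right)} + O{\left(-649 \right)} = -16 - 649 = -665$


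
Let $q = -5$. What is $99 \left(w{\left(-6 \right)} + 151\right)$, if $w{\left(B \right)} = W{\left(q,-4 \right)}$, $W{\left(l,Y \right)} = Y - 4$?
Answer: $14157$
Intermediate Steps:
$W{\left(l,Y \right)} = -4 + Y$
$w{\left(B \right)} = -8$ ($w{\left(B \right)} = -4 - 4 = -8$)
$99 \left(w{\left(-6 \right)} + 151\right) = 99 \left(-8 + 151\right) = 99 \cdot 143 = 14157$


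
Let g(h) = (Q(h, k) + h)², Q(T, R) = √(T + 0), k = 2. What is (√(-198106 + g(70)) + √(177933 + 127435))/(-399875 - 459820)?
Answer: -14*√1558/859695 - I*√(198106 - (70 + √70)²)/859695 ≈ -0.00064279 - 0.00050964*I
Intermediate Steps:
Q(T, R) = √T
g(h) = (h + √h)² (g(h) = (√h + h)² = (h + √h)²)
(√(-198106 + g(70)) + √(177933 + 127435))/(-399875 - 459820) = (√(-198106 + (70 + √70)²) + √(177933 + 127435))/(-399875 - 459820) = (√(-198106 + (70 + √70)²) + √305368)/(-859695) = (√(-198106 + (70 + √70)²) + 14*√1558)*(-1/859695) = -14*√1558/859695 - √(-198106 + (70 + √70)²)/859695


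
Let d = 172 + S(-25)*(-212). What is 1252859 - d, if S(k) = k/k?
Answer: 1252899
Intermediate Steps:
S(k) = 1
d = -40 (d = 172 + 1*(-212) = 172 - 212 = -40)
1252859 - d = 1252859 - 1*(-40) = 1252859 + 40 = 1252899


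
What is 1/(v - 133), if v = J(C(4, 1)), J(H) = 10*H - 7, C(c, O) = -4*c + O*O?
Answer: -1/290 ≈ -0.0034483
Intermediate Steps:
C(c, O) = O**2 - 4*c (C(c, O) = -4*c + O**2 = O**2 - 4*c)
J(H) = -7 + 10*H
v = -157 (v = -7 + 10*(1**2 - 4*4) = -7 + 10*(1 - 16) = -7 + 10*(-15) = -7 - 150 = -157)
1/(v - 133) = 1/(-157 - 133) = 1/(-290) = -1/290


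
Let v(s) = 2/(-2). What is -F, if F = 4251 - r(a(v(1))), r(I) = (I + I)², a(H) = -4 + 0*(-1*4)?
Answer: -4187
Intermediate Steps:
v(s) = -1 (v(s) = 2*(-½) = -1)
a(H) = -4 (a(H) = -4 + 0*(-4) = -4 + 0 = -4)
r(I) = 4*I² (r(I) = (2*I)² = 4*I²)
F = 4187 (F = 4251 - 4*(-4)² = 4251 - 4*16 = 4251 - 1*64 = 4251 - 64 = 4187)
-F = -1*4187 = -4187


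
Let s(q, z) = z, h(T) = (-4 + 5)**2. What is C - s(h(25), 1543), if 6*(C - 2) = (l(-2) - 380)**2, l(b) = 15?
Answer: 123979/6 ≈ 20663.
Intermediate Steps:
h(T) = 1 (h(T) = 1**2 = 1)
C = 133237/6 (C = 2 + (15 - 380)**2/6 = 2 + (1/6)*(-365)**2 = 2 + (1/6)*133225 = 2 + 133225/6 = 133237/6 ≈ 22206.)
C - s(h(25), 1543) = 133237/6 - 1*1543 = 133237/6 - 1543 = 123979/6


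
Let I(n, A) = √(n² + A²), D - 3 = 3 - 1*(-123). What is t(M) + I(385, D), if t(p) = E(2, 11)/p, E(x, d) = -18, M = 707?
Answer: -18/707 + √164866 ≈ 406.01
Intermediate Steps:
D = 129 (D = 3 + (3 - 1*(-123)) = 3 + (3 + 123) = 3 + 126 = 129)
I(n, A) = √(A² + n²)
t(p) = -18/p
t(M) + I(385, D) = -18/707 + √(129² + 385²) = -18*1/707 + √(16641 + 148225) = -18/707 + √164866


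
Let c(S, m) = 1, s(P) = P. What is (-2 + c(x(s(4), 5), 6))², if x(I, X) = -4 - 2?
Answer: 1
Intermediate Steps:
x(I, X) = -6
(-2 + c(x(s(4), 5), 6))² = (-2 + 1)² = (-1)² = 1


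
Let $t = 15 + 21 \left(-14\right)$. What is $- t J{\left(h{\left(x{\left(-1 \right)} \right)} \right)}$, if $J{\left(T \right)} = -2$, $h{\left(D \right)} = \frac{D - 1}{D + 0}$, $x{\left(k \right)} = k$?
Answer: $-558$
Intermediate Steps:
$h{\left(D \right)} = \frac{-1 + D}{D}$
$t = -279$ ($t = 15 - 294 = -279$)
$- t J{\left(h{\left(x{\left(-1 \right)} \right)} \right)} = - \left(-279\right) \left(-2\right) = \left(-1\right) 558 = -558$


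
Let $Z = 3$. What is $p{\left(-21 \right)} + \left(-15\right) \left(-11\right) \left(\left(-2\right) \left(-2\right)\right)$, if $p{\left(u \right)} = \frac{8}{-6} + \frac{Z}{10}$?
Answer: $\frac{19769}{30} \approx 658.97$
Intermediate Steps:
$p{\left(u \right)} = - \frac{31}{30}$ ($p{\left(u \right)} = \frac{8}{-6} + \frac{3}{10} = 8 \left(- \frac{1}{6}\right) + 3 \cdot \frac{1}{10} = - \frac{4}{3} + \frac{3}{10} = - \frac{31}{30}$)
$p{\left(-21 \right)} + \left(-15\right) \left(-11\right) \left(\left(-2\right) \left(-2\right)\right) = - \frac{31}{30} + \left(-15\right) \left(-11\right) \left(\left(-2\right) \left(-2\right)\right) = - \frac{31}{30} + 165 \cdot 4 = - \frac{31}{30} + 660 = \frac{19769}{30}$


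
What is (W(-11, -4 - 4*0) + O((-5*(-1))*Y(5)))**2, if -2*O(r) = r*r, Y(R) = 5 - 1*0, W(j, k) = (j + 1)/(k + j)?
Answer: 3500641/36 ≈ 97240.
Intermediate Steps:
W(j, k) = (1 + j)/(j + k)
Y(R) = 5 (Y(R) = 5 + 0 = 5)
O(r) = -r**2/2 (O(r) = -r*r/2 = -r**2/2)
(W(-11, -4 - 4*0) + O((-5*(-1))*Y(5)))**2 = ((1 - 11)/(-11 + (-4 - 4*0)) - (-5*(-1)*5)**2/2)**2 = (-10/(-11 + (-4 + 0)) - (5*5)**2/2)**2 = (-10/(-11 - 4) - 1/2*25**2)**2 = (-10/(-15) - 1/2*625)**2 = (-1/15*(-10) - 625/2)**2 = (2/3 - 625/2)**2 = (-1871/6)**2 = 3500641/36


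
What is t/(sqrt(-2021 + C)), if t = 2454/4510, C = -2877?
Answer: -1227*I*sqrt(4898)/11044990 ≈ -0.0077748*I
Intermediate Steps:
t = 1227/2255 (t = 2454*(1/4510) = 1227/2255 ≈ 0.54412)
t/(sqrt(-2021 + C)) = 1227/(2255*(sqrt(-2021 - 2877))) = 1227/(2255*(sqrt(-4898))) = 1227/(2255*((I*sqrt(4898)))) = 1227*(-I*sqrt(4898)/4898)/2255 = -1227*I*sqrt(4898)/11044990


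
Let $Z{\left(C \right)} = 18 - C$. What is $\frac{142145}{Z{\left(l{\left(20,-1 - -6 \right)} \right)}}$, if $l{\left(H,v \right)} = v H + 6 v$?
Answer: $- \frac{142145}{112} \approx -1269.2$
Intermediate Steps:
$l{\left(H,v \right)} = 6 v + H v$ ($l{\left(H,v \right)} = H v + 6 v = 6 v + H v$)
$\frac{142145}{Z{\left(l{\left(20,-1 - -6 \right)} \right)}} = \frac{142145}{18 - \left(-1 - -6\right) \left(6 + 20\right)} = \frac{142145}{18 - \left(-1 + 6\right) 26} = \frac{142145}{18 - 5 \cdot 26} = \frac{142145}{18 - 130} = \frac{142145}{-112} = 142145 \left(- \frac{1}{112}\right) = - \frac{142145}{112}$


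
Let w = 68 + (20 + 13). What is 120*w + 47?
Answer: 12167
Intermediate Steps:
w = 101 (w = 68 + 33 = 101)
120*w + 47 = 120*101 + 47 = 12120 + 47 = 12167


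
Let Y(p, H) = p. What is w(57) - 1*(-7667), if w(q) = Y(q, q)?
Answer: 7724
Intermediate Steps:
w(q) = q
w(57) - 1*(-7667) = 57 - 1*(-7667) = 57 + 7667 = 7724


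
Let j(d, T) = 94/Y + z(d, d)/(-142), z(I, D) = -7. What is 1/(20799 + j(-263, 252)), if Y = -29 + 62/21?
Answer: 77674/1615265047 ≈ 4.8087e-5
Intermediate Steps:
Y = -547/21 (Y = -29 + 62*(1/21) = -29 + 62/21 = -547/21 ≈ -26.048)
j(d, T) = -276479/77674 (j(d, T) = 94/(-547/21) - 7/(-142) = 94*(-21/547) - 7*(-1/142) = -1974/547 + 7/142 = -276479/77674)
1/(20799 + j(-263, 252)) = 1/(20799 - 276479/77674) = 1/(1615265047/77674) = 77674/1615265047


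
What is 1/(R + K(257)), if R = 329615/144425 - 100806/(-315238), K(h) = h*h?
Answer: 4552824815/300721372813927 ≈ 1.5140e-5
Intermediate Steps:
K(h) = h²
R = 11846607992/4552824815 (R = 329615*(1/144425) - 100806*(-1/315238) = 65923/28885 + 50403/157619 = 11846607992/4552824815 ≈ 2.6020)
1/(R + K(257)) = 1/(11846607992/4552824815 + 257²) = 1/(11846607992/4552824815 + 66049) = 1/(300721372813927/4552824815) = 4552824815/300721372813927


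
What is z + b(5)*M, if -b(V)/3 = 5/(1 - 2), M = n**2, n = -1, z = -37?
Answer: -22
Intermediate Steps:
M = 1 (M = (-1)**2 = 1)
b(V) = 15 (b(V) = -15/(1 - 2) = -15/(-1) = -15*(-1) = -3*(-5) = 15)
z + b(5)*M = -37 + 15*1 = -37 + 15 = -22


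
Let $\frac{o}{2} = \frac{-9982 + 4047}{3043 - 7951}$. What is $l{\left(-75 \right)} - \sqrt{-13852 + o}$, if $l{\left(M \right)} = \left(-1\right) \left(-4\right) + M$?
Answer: $-71 - \frac{i \sqrt{83403786342}}{2454} \approx -71.0 - 117.68 i$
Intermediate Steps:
$o = \frac{5935}{2454}$ ($o = 2 \frac{-9982 + 4047}{3043 - 7951} = 2 \left(- \frac{5935}{-4908}\right) = 2 \left(\left(-5935\right) \left(- \frac{1}{4908}\right)\right) = 2 \cdot \frac{5935}{4908} = \frac{5935}{2454} \approx 2.4185$)
$l{\left(M \right)} = 4 + M$
$l{\left(-75 \right)} - \sqrt{-13852 + o} = \left(4 - 75\right) - \sqrt{-13852 + \frac{5935}{2454}} = -71 - \sqrt{- \frac{33986873}{2454}} = -71 - \frac{i \sqrt{83403786342}}{2454}$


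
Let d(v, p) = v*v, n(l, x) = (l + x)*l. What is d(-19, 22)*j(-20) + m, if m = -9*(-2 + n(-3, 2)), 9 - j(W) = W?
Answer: 10460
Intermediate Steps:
n(l, x) = l*(l + x)
j(W) = 9 - W
m = -9 (m = -9*(-2 - 3*(-3 + 2)) = -9*(-2 - 3*(-1)) = -9*(-2 + 3) = -9*1 = -9)
d(v, p) = v²
d(-19, 22)*j(-20) + m = (-19)²*(9 - 1*(-20)) - 9 = 361*(9 + 20) - 9 = 361*29 - 9 = 10469 - 9 = 10460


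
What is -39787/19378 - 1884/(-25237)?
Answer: -967596367/489042586 ≈ -1.9786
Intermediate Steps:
-39787/19378 - 1884/(-25237) = -39787*1/19378 - 1884*(-1/25237) = -39787/19378 + 1884/25237 = -967596367/489042586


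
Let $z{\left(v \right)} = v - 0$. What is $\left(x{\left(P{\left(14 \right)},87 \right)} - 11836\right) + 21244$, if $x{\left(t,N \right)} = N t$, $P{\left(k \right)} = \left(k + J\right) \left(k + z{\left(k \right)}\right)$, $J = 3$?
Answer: $50820$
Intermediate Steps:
$z{\left(v \right)} = v$ ($z{\left(v \right)} = v + 0 = v$)
$P{\left(k \right)} = 2 k \left(3 + k\right)$ ($P{\left(k \right)} = \left(k + 3\right) \left(k + k\right) = \left(3 + k\right) 2 k = 2 k \left(3 + k\right)$)
$\left(x{\left(P{\left(14 \right)},87 \right)} - 11836\right) + 21244 = \left(87 \cdot 2 \cdot 14 \left(3 + 14\right) - 11836\right) + 21244 = \left(87 \cdot 2 \cdot 14 \cdot 17 - 11836\right) + 21244 = \left(87 \cdot 476 - 11836\right) + 21244 = \left(41412 - 11836\right) + 21244 = 29576 + 21244 = 50820$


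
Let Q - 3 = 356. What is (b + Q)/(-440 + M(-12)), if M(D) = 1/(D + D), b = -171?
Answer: -4512/10561 ≈ -0.42723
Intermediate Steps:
Q = 359 (Q = 3 + 356 = 359)
M(D) = 1/(2*D)
(b + Q)/(-440 + M(-12)) = (-171 + 359)/(-440 + (1/2)/(-12)) = 188/(-440 + (1/2)*(-1/12)) = 188/(-440 - 1/24) = 188/(-10561/24) = 188*(-24/10561) = -4512/10561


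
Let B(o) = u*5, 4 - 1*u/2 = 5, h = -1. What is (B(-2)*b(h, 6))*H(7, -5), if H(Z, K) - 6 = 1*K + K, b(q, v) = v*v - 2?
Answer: 1360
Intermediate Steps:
u = -2 (u = 8 - 2*5 = 8 - 10 = -2)
b(q, v) = -2 + v² (b(q, v) = v² - 2 = -2 + v²)
B(o) = -10 (B(o) = -2*5 = -10)
H(Z, K) = 6 + 2*K (H(Z, K) = 6 + (1*K + K) = 6 + (K + K) = 6 + 2*K)
(B(-2)*b(h, 6))*H(7, -5) = (-10*(-2 + 6²))*(6 + 2*(-5)) = (-10*(-2 + 36))*(6 - 10) = -10*34*(-4) = -340*(-4) = 1360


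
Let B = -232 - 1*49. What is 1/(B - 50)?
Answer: -1/331 ≈ -0.0030211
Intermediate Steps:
B = -281 (B = -232 - 49 = -281)
1/(B - 50) = 1/(-281 - 50) = 1/(-331) = -1/331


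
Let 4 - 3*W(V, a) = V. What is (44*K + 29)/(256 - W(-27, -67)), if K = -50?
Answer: -6513/737 ≈ -8.8372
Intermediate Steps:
W(V, a) = 4/3 - V/3
(44*K + 29)/(256 - W(-27, -67)) = (44*(-50) + 29)/(256 - (4/3 - 1/3*(-27))) = (-2200 + 29)/(256 - (4/3 + 9)) = -2171/(256 - 1*31/3) = -2171/(256 - 31/3) = -2171/737/3 = -2171*3/737 = -6513/737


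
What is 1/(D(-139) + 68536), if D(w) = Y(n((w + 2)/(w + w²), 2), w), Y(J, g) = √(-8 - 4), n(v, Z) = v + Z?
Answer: 17134/1174295827 - I*√3/2348591654 ≈ 1.4591e-5 - 7.3748e-10*I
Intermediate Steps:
n(v, Z) = Z + v
Y(J, g) = 2*I*√3 (Y(J, g) = √(-12) = 2*I*√3)
D(w) = 2*I*√3
1/(D(-139) + 68536) = 1/(2*I*√3 + 68536) = 1/(68536 + 2*I*√3)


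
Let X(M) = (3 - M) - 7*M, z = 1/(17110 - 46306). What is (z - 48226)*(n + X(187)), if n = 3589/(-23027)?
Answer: 12102834927280325/168074073 ≈ 7.2009e+7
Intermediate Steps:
z = -1/29196 (z = 1/(-29196) = -1/29196 ≈ -3.4251e-5)
X(M) = 3 - 8*M
n = -3589/23027 (n = 3589*(-1/23027) = -3589/23027 ≈ -0.15586)
(z - 48226)*(n + X(187)) = (-1/29196 - 48226)*(-3589/23027 + (3 - 8*187)) = -1408006297*(-3589/23027 + (3 - 1496))/29196 = -1408006297*(-3589/23027 - 1493)/29196 = -1408006297/29196*(-34382900/23027) = 12102834927280325/168074073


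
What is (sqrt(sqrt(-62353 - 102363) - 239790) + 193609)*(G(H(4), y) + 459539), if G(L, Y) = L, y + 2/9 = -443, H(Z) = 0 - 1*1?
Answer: 88970692642 + 459538*sqrt(-239790 + 2*I*sqrt(41179)) ≈ 8.8971e+10 + 2.2503e+8*I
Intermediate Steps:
H(Z) = -1 (H(Z) = 0 - 1 = -1)
y = -3989/9 (y = -2/9 - 443 = -3989/9 ≈ -443.22)
(sqrt(sqrt(-62353 - 102363) - 239790) + 193609)*(G(H(4), y) + 459539) = (sqrt(sqrt(-62353 - 102363) - 239790) + 193609)*(-1 + 459539) = (sqrt(sqrt(-164716) - 239790) + 193609)*459538 = (sqrt(2*I*sqrt(41179) - 239790) + 193609)*459538 = (sqrt(-239790 + 2*I*sqrt(41179)) + 193609)*459538 = (193609 + sqrt(-239790 + 2*I*sqrt(41179)))*459538 = 88970692642 + 459538*sqrt(-239790 + 2*I*sqrt(41179))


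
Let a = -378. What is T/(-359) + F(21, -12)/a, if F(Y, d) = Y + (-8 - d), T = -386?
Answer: 136933/135702 ≈ 1.0091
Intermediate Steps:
F(Y, d) = -8 + Y - d
T/(-359) + F(21, -12)/a = -386/(-359) + (-8 + 21 - 1*(-12))/(-378) = -386*(-1/359) + (-8 + 21 + 12)*(-1/378) = 386/359 + 25*(-1/378) = 386/359 - 25/378 = 136933/135702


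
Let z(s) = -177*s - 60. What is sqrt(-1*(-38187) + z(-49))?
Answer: 60*sqrt(13) ≈ 216.33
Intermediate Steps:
z(s) = -60 - 177*s
sqrt(-1*(-38187) + z(-49)) = sqrt(-1*(-38187) + (-60 - 177*(-49))) = sqrt(38187 + (-60 + 8673)) = sqrt(38187 + 8613) = sqrt(46800) = 60*sqrt(13)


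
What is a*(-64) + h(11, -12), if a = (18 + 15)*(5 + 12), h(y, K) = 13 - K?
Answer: -35879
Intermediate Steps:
a = 561 (a = 33*17 = 561)
a*(-64) + h(11, -12) = 561*(-64) + (13 - 1*(-12)) = -35904 + (13 + 12) = -35904 + 25 = -35879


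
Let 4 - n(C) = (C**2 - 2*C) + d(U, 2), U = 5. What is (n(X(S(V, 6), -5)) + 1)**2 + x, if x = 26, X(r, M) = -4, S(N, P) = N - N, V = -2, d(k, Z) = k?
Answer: 602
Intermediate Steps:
S(N, P) = 0
n(C) = -1 - C**2 + 2*C (n(C) = 4 - ((C**2 - 2*C) + 5) = 4 - (5 + C**2 - 2*C) = 4 + (-5 - C**2 + 2*C) = -1 - C**2 + 2*C)
(n(X(S(V, 6), -5)) + 1)**2 + x = ((-1 - 1*(-4)**2 + 2*(-4)) + 1)**2 + 26 = ((-1 - 1*16 - 8) + 1)**2 + 26 = ((-1 - 16 - 8) + 1)**2 + 26 = (-25 + 1)**2 + 26 = (-24)**2 + 26 = 576 + 26 = 602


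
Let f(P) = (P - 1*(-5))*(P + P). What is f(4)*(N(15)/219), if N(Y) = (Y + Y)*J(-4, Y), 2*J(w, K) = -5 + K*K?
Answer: 79200/73 ≈ 1084.9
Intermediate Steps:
J(w, K) = -5/2 + K²/2 (J(w, K) = (-5 + K*K)/2 = (-5 + K²)/2 = -5/2 + K²/2)
f(P) = 2*P*(5 + P) (f(P) = (P + 5)*(2*P) = (5 + P)*(2*P) = 2*P*(5 + P))
N(Y) = 2*Y*(-5/2 + Y²/2) (N(Y) = (Y + Y)*(-5/2 + Y²/2) = (2*Y)*(-5/2 + Y²/2) = 2*Y*(-5/2 + Y²/2))
f(4)*(N(15)/219) = (2*4*(5 + 4))*((15*(-5 + 15²))/219) = (2*4*9)*((15*(-5 + 225))*(1/219)) = 72*((15*220)*(1/219)) = 72*(3300*(1/219)) = 72*(1100/73) = 79200/73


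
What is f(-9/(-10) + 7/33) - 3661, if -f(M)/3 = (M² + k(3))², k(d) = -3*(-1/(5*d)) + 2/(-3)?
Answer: -14479223279161/3953070000 ≈ -3662.8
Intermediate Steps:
k(d) = -⅔ + 3/(5*d) (k(d) = -(-3)/(5*d) + 2*(-⅓) = 3/(5*d) - ⅔ = -⅔ + 3/(5*d))
f(M) = -3*(-7/15 + M²)² (f(M) = -3*(M² + (1/15)*(9 - 10*3)/3)² = -3*(M² + (1/15)*(⅓)*(9 - 30))² = -3*(M² + (1/15)*(⅓)*(-21))² = -3*(M² - 7/15)² = -3*(-7/15 + M²)²)
f(-9/(-10) + 7/33) - 3661 = -(-7 + 15*(-9/(-10) + 7/33)²)²/75 - 3661 = -(-7 + 15*(-9*(-⅒) + 7*(1/33))²)²/75 - 3661 = -(-7 + 15*(9/10 + 7/33)²)²/75 - 3661 = -(-7 + 15*(367/330)²)²/75 - 3661 = -(-7 + 15*(134689/108900))²/75 - 3661 = -(-7 + 134689/7260)²/75 - 3661 = -(83869/7260)²/75 - 3661 = -1/75*7034009161/52707600 - 3661 = -7034009161/3953070000 - 3661 = -14479223279161/3953070000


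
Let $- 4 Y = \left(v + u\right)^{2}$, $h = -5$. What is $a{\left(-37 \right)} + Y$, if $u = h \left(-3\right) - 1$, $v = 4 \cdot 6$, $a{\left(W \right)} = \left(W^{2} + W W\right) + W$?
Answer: $2340$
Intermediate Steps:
$a{\left(W \right)} = W + 2 W^{2}$ ($a{\left(W \right)} = \left(W^{2} + W^{2}\right) + W = 2 W^{2} + W = W + 2 W^{2}$)
$v = 24$
$u = 14$ ($u = \left(-5\right) \left(-3\right) - 1 = 15 - 1 = 14$)
$Y = -361$ ($Y = - \frac{\left(24 + 14\right)^{2}}{4} = - \frac{38^{2}}{4} = \left(- \frac{1}{4}\right) 1444 = -361$)
$a{\left(-37 \right)} + Y = - 37 \left(1 + 2 \left(-37\right)\right) - 361 = - 37 \left(1 - 74\right) - 361 = \left(-37\right) \left(-73\right) - 361 = 2701 - 361 = 2340$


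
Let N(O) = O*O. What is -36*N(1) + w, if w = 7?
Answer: -29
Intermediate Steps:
N(O) = O²
-36*N(1) + w = -36*1² + 7 = -36*1 + 7 = -36 + 7 = -29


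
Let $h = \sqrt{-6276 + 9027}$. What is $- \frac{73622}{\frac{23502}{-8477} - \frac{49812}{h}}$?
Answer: $- \frac{160119662460569}{707535252617611} + \frac{3137232250714534 \sqrt{2751}}{2122605757852833} \approx 77.295$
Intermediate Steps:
$h = \sqrt{2751} \approx 52.45$
$- \frac{73622}{\frac{23502}{-8477} - \frac{49812}{h}} = - \frac{73622}{\frac{23502}{-8477} - \frac{49812}{\sqrt{2751}}} = - \frac{73622}{23502 \left(- \frac{1}{8477}\right) - 49812 \frac{\sqrt{2751}}{2751}} = - \frac{73622}{- \frac{23502}{8477} - \frac{2372 \sqrt{2751}}{131}}$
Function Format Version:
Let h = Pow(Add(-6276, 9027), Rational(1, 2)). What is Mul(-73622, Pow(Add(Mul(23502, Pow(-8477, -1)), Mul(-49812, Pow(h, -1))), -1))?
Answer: Add(Rational(-160119662460569, 707535252617611), Mul(Rational(3137232250714534, 2122605757852833), Pow(2751, Rational(1, 2)))) ≈ 77.295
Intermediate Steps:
h = Pow(2751, Rational(1, 2)) ≈ 52.450
Mul(-73622, Pow(Add(Mul(23502, Pow(-8477, -1)), Mul(-49812, Pow(h, -1))), -1)) = Mul(-73622, Pow(Add(Mul(23502, Pow(-8477, -1)), Mul(-49812, Pow(Pow(2751, Rational(1, 2)), -1))), -1)) = Mul(-73622, Pow(Add(Mul(23502, Rational(-1, 8477)), Mul(-49812, Mul(Rational(1, 2751), Pow(2751, Rational(1, 2))))), -1)) = Mul(-73622, Pow(Add(Rational(-23502, 8477), Mul(Rational(-2372, 131), Pow(2751, Rational(1, 2)))), -1))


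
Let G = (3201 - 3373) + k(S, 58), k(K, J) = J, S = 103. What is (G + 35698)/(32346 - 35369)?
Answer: -35584/3023 ≈ -11.771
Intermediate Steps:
G = -114 (G = (3201 - 3373) + 58 = -172 + 58 = -114)
(G + 35698)/(32346 - 35369) = (-114 + 35698)/(32346 - 35369) = 35584/(-3023) = 35584*(-1/3023) = -35584/3023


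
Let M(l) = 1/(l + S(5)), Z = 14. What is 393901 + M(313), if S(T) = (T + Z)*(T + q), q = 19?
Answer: 302909870/769 ≈ 3.9390e+5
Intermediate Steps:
S(T) = (14 + T)*(19 + T) (S(T) = (T + 14)*(T + 19) = (14 + T)*(19 + T))
M(l) = 1/(456 + l) (M(l) = 1/(l + (266 + 5**2 + 33*5)) = 1/(l + (266 + 25 + 165)) = 1/(l + 456) = 1/(456 + l))
393901 + M(313) = 393901 + 1/(456 + 313) = 393901 + 1/769 = 302909870/769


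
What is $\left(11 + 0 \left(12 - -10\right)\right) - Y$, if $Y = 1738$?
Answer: $-1727$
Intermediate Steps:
$\left(11 + 0 \left(12 - -10\right)\right) - Y = \left(11 + 0 \left(12 - -10\right)\right) - 1738 = \left(11 + 0 \left(12 + 10\right)\right) - 1738 = \left(11 + 0 \cdot 22\right) - 1738 = \left(11 + 0\right) - 1738 = 11 - 1738 = -1727$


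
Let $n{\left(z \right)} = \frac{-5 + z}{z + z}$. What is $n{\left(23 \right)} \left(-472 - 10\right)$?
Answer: $- \frac{4338}{23} \approx -188.61$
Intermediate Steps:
$n{\left(z \right)} = \frac{-5 + z}{2 z}$
$n{\left(23 \right)} \left(-472 - 10\right) = \frac{-5 + 23}{2 \cdot 23} \left(-472 - 10\right) = \frac{1}{2} \cdot \frac{1}{23} \cdot 18 \left(-482\right) = \frac{9}{23} \left(-482\right) = - \frac{4338}{23}$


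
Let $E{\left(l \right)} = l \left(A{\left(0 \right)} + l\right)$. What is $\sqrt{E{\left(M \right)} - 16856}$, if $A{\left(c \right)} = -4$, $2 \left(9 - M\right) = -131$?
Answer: $\frac{i \sqrt{46415}}{2} \approx 107.72 i$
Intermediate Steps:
$M = \frac{149}{2}$ ($M = 9 - - \frac{131}{2} = 9 + \frac{131}{2} = \frac{149}{2} \approx 74.5$)
$E{\left(l \right)} = l \left(-4 + l\right)$
$\sqrt{E{\left(M \right)} - 16856} = \sqrt{\frac{149 \left(-4 + \frac{149}{2}\right)}{2} - 16856} = \sqrt{\frac{149}{2} \cdot \frac{141}{2} - 16856} = \sqrt{\frac{21009}{4} - 16856} = \sqrt{- \frac{46415}{4}} = \frac{i \sqrt{46415}}{2}$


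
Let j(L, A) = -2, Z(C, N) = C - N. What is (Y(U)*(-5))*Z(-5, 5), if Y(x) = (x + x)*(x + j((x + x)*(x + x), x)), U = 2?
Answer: 0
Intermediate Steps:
Y(x) = 2*x*(-2 + x) (Y(x) = (x + x)*(x - 2) = (2*x)*(-2 + x) = 2*x*(-2 + x))
(Y(U)*(-5))*Z(-5, 5) = ((2*2*(-2 + 2))*(-5))*(-5 - 1*5) = ((2*2*0)*(-5))*(-5 - 5) = (0*(-5))*(-10) = 0*(-10) = 0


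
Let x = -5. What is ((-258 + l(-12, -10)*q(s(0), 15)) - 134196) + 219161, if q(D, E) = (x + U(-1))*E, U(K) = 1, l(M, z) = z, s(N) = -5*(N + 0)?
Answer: 85307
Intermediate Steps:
s(N) = -5*N
q(D, E) = -4*E (q(D, E) = (-5 + 1)*E = -4*E)
((-258 + l(-12, -10)*q(s(0), 15)) - 134196) + 219161 = ((-258 - (-40)*15) - 134196) + 219161 = ((-258 - 10*(-60)) - 134196) + 219161 = ((-258 + 600) - 134196) + 219161 = (342 - 134196) + 219161 = -133854 + 219161 = 85307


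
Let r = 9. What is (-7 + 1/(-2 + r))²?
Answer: 2304/49 ≈ 47.020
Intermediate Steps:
(-7 + 1/(-2 + r))² = (-7 + 1/(-2 + 9))² = (-7 + 1/7)² = (-7 + ⅐)² = (-48/7)² = 2304/49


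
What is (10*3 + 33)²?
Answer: 3969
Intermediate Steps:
(10*3 + 33)² = (30 + 33)² = 63² = 3969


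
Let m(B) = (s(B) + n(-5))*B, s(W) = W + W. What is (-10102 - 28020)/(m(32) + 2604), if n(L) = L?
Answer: -19061/2246 ≈ -8.4866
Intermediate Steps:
s(W) = 2*W
m(B) = B*(-5 + 2*B) (m(B) = (2*B - 5)*B = (-5 + 2*B)*B = B*(-5 + 2*B))
(-10102 - 28020)/(m(32) + 2604) = (-10102 - 28020)/(32*(-5 + 2*32) + 2604) = -38122/(32*(-5 + 64) + 2604) = -38122/(32*59 + 2604) = -38122/(1888 + 2604) = -38122/4492 = -38122*1/4492 = -19061/2246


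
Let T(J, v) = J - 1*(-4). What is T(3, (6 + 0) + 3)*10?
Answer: 70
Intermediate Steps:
T(J, v) = 4 + J (T(J, v) = J + 4 = 4 + J)
T(3, (6 + 0) + 3)*10 = (4 + 3)*10 = 7*10 = 70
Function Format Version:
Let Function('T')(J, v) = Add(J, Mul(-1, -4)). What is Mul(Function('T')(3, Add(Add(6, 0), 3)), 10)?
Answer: 70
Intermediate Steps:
Function('T')(J, v) = Add(4, J) (Function('T')(J, v) = Add(J, 4) = Add(4, J))
Mul(Function('T')(3, Add(Add(6, 0), 3)), 10) = Mul(Add(4, 3), 10) = Mul(7, 10) = 70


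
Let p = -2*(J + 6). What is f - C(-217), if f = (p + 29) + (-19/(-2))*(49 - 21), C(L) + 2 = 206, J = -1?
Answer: 81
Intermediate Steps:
C(L) = 204 (C(L) = -2 + 206 = 204)
p = -10 (p = -2*(-1 + 6) = -2*5 = -10)
f = 285 (f = (-10 + 29) + (-19/(-2))*(49 - 21) = 19 - 19*(-1/2)*28 = 19 + (19/2)*28 = 19 + 266 = 285)
f - C(-217) = 285 - 1*204 = 285 - 204 = 81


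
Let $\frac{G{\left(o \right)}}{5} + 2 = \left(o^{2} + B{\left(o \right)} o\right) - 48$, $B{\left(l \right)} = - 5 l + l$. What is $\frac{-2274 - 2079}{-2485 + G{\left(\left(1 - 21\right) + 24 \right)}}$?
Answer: $\frac{4353}{2975} \approx 1.4632$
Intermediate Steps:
$B{\left(l \right)} = - 4 l$
$G{\left(o \right)} = -250 - 15 o^{2}$ ($G{\left(o \right)} = -10 + 5 \left(\left(o^{2} + - 4 o o\right) - 48\right) = -10 + 5 \left(\left(o^{2} - 4 o^{2}\right) - 48\right) = -10 + 5 \left(- 3 o^{2} - 48\right) = -10 + 5 \left(-48 - 3 o^{2}\right) = -10 - \left(240 + 15 o^{2}\right) = -250 - 15 o^{2}$)
$\frac{-2274 - 2079}{-2485 + G{\left(\left(1 - 21\right) + 24 \right)}} = \frac{-2274 - 2079}{-2485 - \left(250 + 15 \left(\left(1 - 21\right) + 24\right)^{2}\right)} = - \frac{4353}{-2485 - \left(250 + 15 \left(-20 + 24\right)^{2}\right)} = - \frac{4353}{-2485 - \left(250 + 15 \cdot 4^{2}\right)} = - \frac{4353}{-2485 - 490} = - \frac{4353}{-2975} = \left(-4353\right) \left(- \frac{1}{2975}\right) = \frac{4353}{2975}$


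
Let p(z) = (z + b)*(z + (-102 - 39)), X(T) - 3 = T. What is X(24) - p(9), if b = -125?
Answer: -15285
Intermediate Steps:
X(T) = 3 + T
p(z) = (-141 + z)*(-125 + z) (p(z) = (z - 125)*(z + (-102 - 39)) = (-125 + z)*(z - 141) = (-125 + z)*(-141 + z) = (-141 + z)*(-125 + z))
X(24) - p(9) = (3 + 24) - (17625 + 9² - 266*9) = 27 - (17625 + 81 - 2394) = 27 - 1*15312 = 27 - 15312 = -15285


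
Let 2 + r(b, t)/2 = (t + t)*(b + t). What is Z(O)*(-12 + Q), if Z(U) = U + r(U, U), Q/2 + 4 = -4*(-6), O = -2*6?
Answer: 31808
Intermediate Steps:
O = -12
r(b, t) = -4 + 4*t*(b + t) (r(b, t) = -4 + 2*((t + t)*(b + t)) = -4 + 2*((2*t)*(b + t)) = -4 + 2*(2*t*(b + t)) = -4 + 4*t*(b + t))
Q = 40 (Q = -8 + 2*(-4*(-6)) = -8 + 2*24 = -8 + 48 = 40)
Z(U) = -4 + U + 8*U² (Z(U) = U + (-4 + 4*U² + 4*U*U) = U + (-4 + 4*U² + 4*U²) = U + (-4 + 8*U²) = -4 + U + 8*U²)
Z(O)*(-12 + Q) = (-4 - 12 + 8*(-12)²)*(-12 + 40) = (-4 - 12 + 8*144)*28 = (-4 - 12 + 1152)*28 = 1136*28 = 31808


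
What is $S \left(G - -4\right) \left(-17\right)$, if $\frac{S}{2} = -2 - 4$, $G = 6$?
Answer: $2040$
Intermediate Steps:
$S = -12$ ($S = 2 \left(-2 - 4\right) = 2 \left(-6\right) = -12$)
$S \left(G - -4\right) \left(-17\right) = - 12 \left(6 - -4\right) \left(-17\right) = - 12 \left(6 + 4\right) \left(-17\right) = \left(-12\right) 10 \left(-17\right) = \left(-120\right) \left(-17\right) = 2040$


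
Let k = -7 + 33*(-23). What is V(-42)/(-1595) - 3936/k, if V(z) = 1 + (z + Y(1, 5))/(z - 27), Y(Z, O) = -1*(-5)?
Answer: 216547642/42151065 ≈ 5.1374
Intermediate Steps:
Y(Z, O) = 5
k = -766 (k = -7 - 759 = -766)
V(z) = 1 + (5 + z)/(-27 + z) (V(z) = 1 + (z + 5)/(z - 27) = 1 + (5 + z)/(-27 + z))
V(-42)/(-1595) - 3936/k = (2*(-11 - 42)/(-27 - 42))/(-1595) - 3936/(-766) = (2*(-53)/(-69))*(-1/1595) - 3936*(-1/766) = (2*(-1/69)*(-53))*(-1/1595) + 1968/383 = (106/69)*(-1/1595) + 1968/383 = -106/110055 + 1968/383 = 216547642/42151065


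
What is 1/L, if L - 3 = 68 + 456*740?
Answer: 1/337511 ≈ 2.9629e-6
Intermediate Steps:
L = 337511 (L = 3 + (68 + 456*740) = 3 + (68 + 337440) = 3 + 337508 = 337511)
1/L = 1/337511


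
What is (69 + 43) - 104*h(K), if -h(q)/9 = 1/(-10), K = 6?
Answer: 92/5 ≈ 18.400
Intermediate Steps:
h(q) = 9/10 (h(q) = -9/(-10) = -9*(-⅒) = 9/10)
(69 + 43) - 104*h(K) = (69 + 43) - 104*9/10 = 112 - 468/5 = 92/5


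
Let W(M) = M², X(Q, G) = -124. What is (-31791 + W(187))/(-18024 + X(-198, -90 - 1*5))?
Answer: -1589/9074 ≈ -0.17512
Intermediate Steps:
(-31791 + W(187))/(-18024 + X(-198, -90 - 1*5)) = (-31791 + 187²)/(-18024 - 124) = (-31791 + 34969)/(-18148) = 3178*(-1/18148) = -1589/9074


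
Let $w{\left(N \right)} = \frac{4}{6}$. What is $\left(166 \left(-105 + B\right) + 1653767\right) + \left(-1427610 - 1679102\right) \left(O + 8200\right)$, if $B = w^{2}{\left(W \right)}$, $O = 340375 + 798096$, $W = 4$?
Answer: $- \frac{32061374274071}{9} \approx -3.5624 \cdot 10^{12}$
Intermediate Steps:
$w{\left(N \right)} = \frac{2}{3}$ ($w{\left(N \right)} = 4 \cdot \frac{1}{6} = \frac{2}{3}$)
$O = 1138471$
$B = \frac{4}{9}$ ($B = \left(\frac{2}{3}\right)^{2} = \frac{4}{9} \approx 0.44444$)
$\left(166 \left(-105 + B\right) + 1653767\right) + \left(-1427610 - 1679102\right) \left(O + 8200\right) = \left(166 \left(-105 + \frac{4}{9}\right) + 1653767\right) + \left(-1427610 - 1679102\right) \left(1138471 + 8200\right) = \left(166 \left(- \frac{941}{9}\right) + 1653767\right) - 3562376555752 = \left(- \frac{156206}{9} + 1653767\right) - 3562376555752 = \frac{14727697}{9} - 3562376555752 = - \frac{32061374274071}{9}$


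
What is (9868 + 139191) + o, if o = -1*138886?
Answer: 10173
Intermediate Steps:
o = -138886
(9868 + 139191) + o = (9868 + 139191) - 138886 = 149059 - 138886 = 10173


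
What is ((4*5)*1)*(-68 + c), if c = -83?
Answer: -3020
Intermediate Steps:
((4*5)*1)*(-68 + c) = ((4*5)*1)*(-68 - 83) = (20*1)*(-151) = 20*(-151) = -3020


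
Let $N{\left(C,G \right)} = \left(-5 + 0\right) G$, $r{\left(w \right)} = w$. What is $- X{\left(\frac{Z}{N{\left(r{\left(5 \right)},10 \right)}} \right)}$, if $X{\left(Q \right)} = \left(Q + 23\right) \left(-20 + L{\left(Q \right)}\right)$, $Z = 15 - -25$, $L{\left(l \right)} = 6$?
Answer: $\frac{1554}{5} \approx 310.8$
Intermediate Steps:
$N{\left(C,G \right)} = - 5 G$
$Z = 40$ ($Z = 15 + 25 = 40$)
$X{\left(Q \right)} = -322 - 14 Q$ ($X{\left(Q \right)} = \left(Q + 23\right) \left(-20 + 6\right) = \left(23 + Q\right) \left(-14\right) = -322 - 14 Q$)
$- X{\left(\frac{Z}{N{\left(r{\left(5 \right)},10 \right)}} \right)} = - (-322 - 14 \frac{40}{\left(-5\right) 10}) = - (-322 - 14 \frac{40}{-50}) = - (-322 - 14 \cdot 40 \left(- \frac{1}{50}\right)) = - (-322 - - \frac{56}{5}) = - (-322 + \frac{56}{5}) = \left(-1\right) \left(- \frac{1554}{5}\right) = \frac{1554}{5}$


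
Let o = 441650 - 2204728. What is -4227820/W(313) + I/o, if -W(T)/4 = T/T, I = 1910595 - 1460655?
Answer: 931746828775/881539 ≈ 1.0570e+6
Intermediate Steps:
I = 449940
W(T) = -4 (W(T) = -4*T/T = -4*1 = -4)
o = -1763078
-4227820/W(313) + I/o = -4227820/(-4) + 449940/(-1763078) = -4227820*(-¼) + 449940*(-1/1763078) = 1056955 - 224970/881539 = 931746828775/881539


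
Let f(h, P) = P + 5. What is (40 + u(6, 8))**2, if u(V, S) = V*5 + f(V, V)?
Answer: 6561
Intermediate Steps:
f(h, P) = 5 + P
u(V, S) = 5 + 6*V (u(V, S) = V*5 + (5 + V) = 5*V + (5 + V) = 5 + 6*V)
(40 + u(6, 8))**2 = (40 + (5 + 6*6))**2 = (40 + (5 + 36))**2 = (40 + 41)**2 = 81**2 = 6561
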